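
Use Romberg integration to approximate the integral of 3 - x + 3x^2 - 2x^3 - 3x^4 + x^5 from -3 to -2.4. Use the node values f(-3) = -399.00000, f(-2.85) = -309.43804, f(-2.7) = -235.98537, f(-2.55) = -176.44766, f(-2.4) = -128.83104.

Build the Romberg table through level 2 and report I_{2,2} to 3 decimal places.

I_{0,0} (trapezoid, 1 panel, h=0.6000): -158.34931
I_{1,0} (trapezoid, 2 panels, h=0.3000): -149.97027
I_{2,0} (trapezoid, 4 panels, h=0.1500): -147.86799
I_{1,1} = -149.97027 + (-149.97027 − (-158.34931))/3 = -147.17726
I_{2,1} = -147.86799 + (-147.86799 − (-149.97027))/3 = -147.16723
I_{2,2} = -147.16723 + (-147.16723 − (-147.17726))/15 = -147.16656

-147.167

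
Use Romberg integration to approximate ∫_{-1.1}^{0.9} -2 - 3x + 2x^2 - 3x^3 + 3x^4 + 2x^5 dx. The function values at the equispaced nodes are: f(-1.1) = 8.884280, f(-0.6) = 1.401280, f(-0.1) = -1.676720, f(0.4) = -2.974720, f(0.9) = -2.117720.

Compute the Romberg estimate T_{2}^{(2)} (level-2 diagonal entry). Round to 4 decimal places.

T_{0}^{(0)} (trapezoid, 1 panel, h=2.0000): 6.766560
T_{1}^{(0)} (trapezoid, 2 panels, h=1.0000): 1.706560
T_{2}^{(0)} (trapezoid, 4 panels, h=0.5000): 0.066560
T_{1}^{(1)} = 1.706560 + (1.706560 − 6.766560)/3 = 0.019893
T_{2}^{(1)} = 0.066560 + (0.066560 − 1.706560)/3 = -0.480107
T_{2}^{(2)} = -0.480107 + (-0.480107 − 0.019893)/15 = -0.513440

-0.5134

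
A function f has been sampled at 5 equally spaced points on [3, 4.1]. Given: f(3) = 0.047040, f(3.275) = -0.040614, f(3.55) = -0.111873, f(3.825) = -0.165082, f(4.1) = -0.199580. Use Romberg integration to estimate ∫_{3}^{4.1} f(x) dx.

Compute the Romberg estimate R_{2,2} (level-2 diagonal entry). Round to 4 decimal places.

R_{0,0} (trapezoid, 1 panel, h=1.1000): -0.083897
R_{1,0} (trapezoid, 2 panels, h=0.5500): -0.103479
R_{2,0} (trapezoid, 4 panels, h=0.2750): -0.108306
R_{1,1} = -0.103479 + (-0.103479 − (-0.083897))/3 = -0.110006
R_{2,1} = -0.108306 + (-0.108306 − (-0.103479))/3 = -0.109915
R_{2,2} = -0.109915 + (-0.109915 − (-0.110006))/15 = -0.109909

-0.1099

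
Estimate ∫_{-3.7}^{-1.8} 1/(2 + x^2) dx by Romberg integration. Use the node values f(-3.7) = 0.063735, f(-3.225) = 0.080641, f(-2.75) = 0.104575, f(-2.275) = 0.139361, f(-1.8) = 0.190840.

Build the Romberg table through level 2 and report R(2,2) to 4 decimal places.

R(0,0) (trapezoid, 1 panel, h=1.9000): 0.241846
R(1,0) (trapezoid, 2 panels, h=0.9500): 0.220269
R(2,0) (trapezoid, 4 panels, h=0.4750): 0.214636
R(1,1) = 0.220269 + (0.220269 − 0.241846)/3 = 0.213077
R(2,1) = 0.214636 + (0.214636 − 0.220269)/3 = 0.212758
R(2,2) = 0.212758 + (0.212758 − 0.213077)/15 = 0.212737

0.2127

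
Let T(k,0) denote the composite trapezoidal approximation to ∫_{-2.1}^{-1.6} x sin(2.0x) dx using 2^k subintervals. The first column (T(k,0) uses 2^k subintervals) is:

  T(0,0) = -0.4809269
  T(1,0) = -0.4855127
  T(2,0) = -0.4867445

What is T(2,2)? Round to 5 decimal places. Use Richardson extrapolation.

-0.48716

Richardson extrapolation on the trapezoidal column (denominator 4−1=3):
T(1,1) = -0.4855127 + (-0.4855127 − (-0.4809269))/3 = -0.4870413
T(2,1) = (4·(-0.4867445) − (-0.4855127)) / 3 = -0.4871551
T(2,2) = -0.4871551 + (-0.4871551 − (-0.4870413))/15 = -0.4871627
(Column j=1 coincides with Simpson's rule on the same nodes.)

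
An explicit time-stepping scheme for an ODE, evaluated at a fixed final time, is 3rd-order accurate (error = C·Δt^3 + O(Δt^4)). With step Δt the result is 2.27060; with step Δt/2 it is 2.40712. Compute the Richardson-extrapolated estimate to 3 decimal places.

Extrapolated value = (8·A(Δt/2) − A(Δt)) / (8 − 1)
= (8·2.40712 − 2.27060) / 7
= 16.98636 / 7 = 2.42662

2.427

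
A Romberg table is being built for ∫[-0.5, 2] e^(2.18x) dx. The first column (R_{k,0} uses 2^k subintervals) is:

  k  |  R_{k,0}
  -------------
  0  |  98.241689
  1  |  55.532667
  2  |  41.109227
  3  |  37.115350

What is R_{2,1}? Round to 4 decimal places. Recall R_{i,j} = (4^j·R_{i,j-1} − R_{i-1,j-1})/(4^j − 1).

R_{2,1} = 41.109227 + (41.109227 − 55.532667)/3 = 36.301414

36.3014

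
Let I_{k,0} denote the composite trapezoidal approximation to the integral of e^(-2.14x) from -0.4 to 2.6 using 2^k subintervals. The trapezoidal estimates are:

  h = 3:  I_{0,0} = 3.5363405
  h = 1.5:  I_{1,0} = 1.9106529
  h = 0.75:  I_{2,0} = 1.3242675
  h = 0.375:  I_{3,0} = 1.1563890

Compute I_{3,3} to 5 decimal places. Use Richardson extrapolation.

1.09831

Richardson extrapolation on the trapezoidal column (denominator 4−1=3):
I_{1,1} = (4·1.9106529 − 3.5363405) / 3 = 1.3687570
I_{2,1} = (4·1.3242675 − 1.9106529) / 3 = 1.1288057
I_{3,1} = 1.1563890 + (1.1563890 − 1.3242675)/3 = 1.1004295
I_{2,2} = 1.1288057 + (1.1288057 − 1.3687570)/15 = 1.1128089
I_{3,2} = 1.1004295 + (1.1004295 − 1.1288057)/15 = 1.0985378
I_{3,3} = (64·1.0985378 − 1.1128089) / 63 = 1.0983113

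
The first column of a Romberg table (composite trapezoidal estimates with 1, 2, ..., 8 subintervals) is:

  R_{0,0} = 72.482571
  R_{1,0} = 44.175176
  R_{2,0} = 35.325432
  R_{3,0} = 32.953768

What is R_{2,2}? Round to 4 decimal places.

32.2179

Richardson extrapolation on the trapezoidal column (denominator 4−1=3):
R_{1,1} = 44.175176 + (44.175176 − 72.482571)/3 = 34.739378
R_{2,1} = (4·35.325432 − 44.175176) / 3 = 32.375517
R_{2,2} = 32.375517 + (32.375517 − 34.739378)/15 = 32.217926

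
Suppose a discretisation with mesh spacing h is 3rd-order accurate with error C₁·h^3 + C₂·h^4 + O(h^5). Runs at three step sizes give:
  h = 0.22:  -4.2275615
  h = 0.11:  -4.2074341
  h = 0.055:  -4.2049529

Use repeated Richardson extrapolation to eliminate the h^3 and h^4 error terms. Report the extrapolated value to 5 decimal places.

First eliminate the h^3 term (factor 2^3 = 8):
  B₁ = (8·(-4.2074341) − (-4.2275615))/7 = -4.2045588
  B₂ = (8·(-4.2049529) − (-4.2074341))/7 = -4.2045984
Then eliminate the h^4 term (factor 2^4 = 16):
  (16·(-4.2045984) − (-4.2045588))/15 = -4.2046010

-4.20460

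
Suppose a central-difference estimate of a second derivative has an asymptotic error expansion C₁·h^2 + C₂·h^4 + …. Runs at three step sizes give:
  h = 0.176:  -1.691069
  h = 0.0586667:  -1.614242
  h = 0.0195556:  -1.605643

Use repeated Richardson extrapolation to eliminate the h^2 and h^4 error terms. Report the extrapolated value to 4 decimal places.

First eliminate the h^2 term (factor 3^2 = 9):
  B₁ = (9·(-1.614242) − (-1.691069))/8 = -1.604639
  B₂ = (9·(-1.605643) − (-1.614242))/8 = -1.604568
Then eliminate the h^4 term (factor 3^4 = 81):
  (81·(-1.604568) − (-1.604639))/80 = -1.604567

-1.6046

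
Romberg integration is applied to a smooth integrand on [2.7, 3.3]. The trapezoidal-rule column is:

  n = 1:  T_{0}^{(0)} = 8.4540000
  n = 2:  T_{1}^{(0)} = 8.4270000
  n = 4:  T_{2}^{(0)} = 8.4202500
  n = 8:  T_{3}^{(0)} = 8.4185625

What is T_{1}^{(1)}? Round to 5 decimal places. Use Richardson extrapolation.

8.41800

Richardson extrapolation on the trapezoidal column (denominator 4−1=3):
T_{1}^{(1)} = (4·8.4270000 − 8.4540000) / 3 = 8.4180000
(Column j=1 coincides with Simpson's rule on the same nodes.)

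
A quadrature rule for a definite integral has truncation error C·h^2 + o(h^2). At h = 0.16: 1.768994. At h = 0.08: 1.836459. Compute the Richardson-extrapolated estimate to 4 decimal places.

Extrapolated value = (4·A(h/2) − A(h)) / (4 − 1)
= (4·1.836459 − 1.768994) / 3
= 5.576842 / 3 = 1.858947

1.8589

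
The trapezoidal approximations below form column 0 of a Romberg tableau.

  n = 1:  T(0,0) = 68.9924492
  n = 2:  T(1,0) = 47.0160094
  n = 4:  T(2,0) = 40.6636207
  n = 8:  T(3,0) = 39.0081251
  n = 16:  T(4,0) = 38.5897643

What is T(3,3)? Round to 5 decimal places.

38.44999

T(1,1) = (4·47.0160094 − 68.9924492) / 3 = 39.6905295
T(2,1) = (4·40.6636207 − 47.0160094) / 3 = 38.5461578
T(3,1) = 39.0081251 + (39.0081251 − 40.6636207)/3 = 38.4562932
T(2,2) = (16·38.5461578 − 39.6905295) / 15 = 38.4698664
T(3,2) = (16·38.4562932 − 38.5461578) / 15 = 38.4503022
T(3,3) = (64·38.4503022 − 38.4698664) / 63 = 38.4499917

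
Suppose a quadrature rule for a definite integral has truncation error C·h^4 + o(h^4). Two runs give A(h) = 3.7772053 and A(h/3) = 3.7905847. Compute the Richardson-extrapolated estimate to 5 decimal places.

Extrapolated value = (81·A(h/3) − A(h)) / (81 − 1)
= (81·3.7905847 − 3.7772053) / 80
= 303.2601554 / 80 = 3.7907519

3.79075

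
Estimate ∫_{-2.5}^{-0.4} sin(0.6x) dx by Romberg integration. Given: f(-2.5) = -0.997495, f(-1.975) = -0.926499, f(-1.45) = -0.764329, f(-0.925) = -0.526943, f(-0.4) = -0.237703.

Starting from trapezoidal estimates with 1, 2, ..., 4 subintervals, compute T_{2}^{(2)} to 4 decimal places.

-1.5010

T_{0}^{(0)} (trapezoid, 1 panel, h=2.1000): -1.296958
T_{1}^{(0)} (trapezoid, 2 panels, h=1.0500): -1.451024
T_{2}^{(0)} (trapezoid, 4 panels, h=0.5250): -1.488569
T_{1}^{(1)} = -1.451024 + (-1.451024 − (-1.296958))/3 = -1.502379
T_{2}^{(1)} = -1.488569 + (-1.488569 − (-1.451024))/3 = -1.501084
T_{2}^{(2)} = -1.501084 + (-1.501084 − (-1.502379))/15 = -1.500998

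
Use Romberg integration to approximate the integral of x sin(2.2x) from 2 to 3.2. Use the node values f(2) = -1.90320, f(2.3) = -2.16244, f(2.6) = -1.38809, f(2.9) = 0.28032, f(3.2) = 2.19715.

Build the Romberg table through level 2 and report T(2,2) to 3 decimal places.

T(0,0) (trapezoid, 1 panel, h=1.2000): 0.17637
T(1,0) (trapezoid, 2 panels, h=0.6000): -0.74467
T(2,0) (trapezoid, 4 panels, h=0.3000): -0.93697
T(1,1) = -0.74467 + (-0.74467 − 0.17637)/3 = -1.05168
T(2,1) = -0.93697 + (-0.93697 − (-0.74467))/3 = -1.00107
T(2,2) = -1.00107 + (-1.00107 − (-1.05168))/15 = -0.99770

-0.998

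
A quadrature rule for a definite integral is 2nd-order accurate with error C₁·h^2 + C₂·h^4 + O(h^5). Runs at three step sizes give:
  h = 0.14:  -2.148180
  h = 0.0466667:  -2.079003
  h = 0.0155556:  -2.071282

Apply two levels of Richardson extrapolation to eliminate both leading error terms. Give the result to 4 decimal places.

First eliminate the h^2 term (factor 3^2 = 9):
  B₁ = (9·(-2.079003) − (-2.148180))/8 = -2.070356
  B₂ = (9·(-2.071282) − (-2.079003))/8 = -2.070317
Then eliminate the h^4 term (factor 3^4 = 81):
  (81·(-2.070317) − (-2.070356))/80 = -2.070317

-2.0703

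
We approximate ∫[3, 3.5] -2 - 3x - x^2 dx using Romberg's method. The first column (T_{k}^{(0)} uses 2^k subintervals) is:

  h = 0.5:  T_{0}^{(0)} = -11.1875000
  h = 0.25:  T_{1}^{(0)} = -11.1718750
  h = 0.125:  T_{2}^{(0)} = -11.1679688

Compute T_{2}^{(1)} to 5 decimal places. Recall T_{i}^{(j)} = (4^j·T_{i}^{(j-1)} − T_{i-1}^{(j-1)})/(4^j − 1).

T_{2}^{(1)} = -11.1679688 + (-11.1679688 − (-11.1718750))/3 = -11.1666667

-11.16667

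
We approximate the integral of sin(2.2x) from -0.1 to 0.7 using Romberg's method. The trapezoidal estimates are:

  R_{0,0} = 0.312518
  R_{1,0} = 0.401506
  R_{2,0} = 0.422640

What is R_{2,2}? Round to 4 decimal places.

0.4296

Richardson extrapolation on the trapezoidal column (denominator 4−1=3):
R_{1,1} = 0.401506 + (0.401506 − 0.312518)/3 = 0.431169
R_{2,1} = 0.422640 + (0.422640 − 0.401506)/3 = 0.429685
R_{2,2} = (16·0.429685 − 0.431169) / 15 = 0.429586
(Column j=1 coincides with Simpson's rule on the same nodes.)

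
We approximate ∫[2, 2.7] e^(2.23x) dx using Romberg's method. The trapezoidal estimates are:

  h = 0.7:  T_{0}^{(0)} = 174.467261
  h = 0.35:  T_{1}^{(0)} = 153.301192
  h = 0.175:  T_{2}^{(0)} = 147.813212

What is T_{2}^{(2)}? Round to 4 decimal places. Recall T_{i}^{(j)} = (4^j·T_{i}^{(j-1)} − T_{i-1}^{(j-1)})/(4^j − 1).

145.9664

Richardson extrapolation on the trapezoidal column (denominator 4−1=3):
T_{1}^{(1)} = (4·153.301192 − 174.467261) / 3 = 146.245836
T_{2}^{(1)} = 147.813212 + (147.813212 − 153.301192)/3 = 145.983885
T_{2}^{(2)} = (16·145.983885 − 146.245836) / 15 = 145.966422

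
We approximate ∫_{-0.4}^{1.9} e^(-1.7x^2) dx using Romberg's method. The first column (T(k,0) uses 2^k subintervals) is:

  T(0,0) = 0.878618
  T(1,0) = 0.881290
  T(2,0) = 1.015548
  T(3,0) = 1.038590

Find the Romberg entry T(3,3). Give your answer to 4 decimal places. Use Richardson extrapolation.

T(1,1) = (4·0.881290 − 0.878618) / 3 = 0.882181
T(2,1) = 1.015548 + (1.015548 − 0.881290)/3 = 1.060301
T(3,1) = (4·1.038590 − 1.015548) / 3 = 1.046271
T(2,2) = 1.060301 + (1.060301 − 0.882181)/15 = 1.072176
T(3,2) = 1.046271 + (1.046271 − 1.060301)/15 = 1.045336
T(3,3) = 1.045336 + (1.045336 − 1.072176)/63 = 1.044910

1.0449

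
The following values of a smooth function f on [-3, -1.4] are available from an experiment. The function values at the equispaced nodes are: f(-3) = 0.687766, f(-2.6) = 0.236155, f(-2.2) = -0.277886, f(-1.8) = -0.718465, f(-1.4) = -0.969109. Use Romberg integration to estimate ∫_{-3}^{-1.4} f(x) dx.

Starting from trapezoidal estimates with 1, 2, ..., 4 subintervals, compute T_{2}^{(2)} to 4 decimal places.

-0.3687

T_{0}^{(0)} (trapezoid, 1 panel, h=1.6000): -0.225074
T_{1}^{(0)} (trapezoid, 2 panels, h=0.8000): -0.334846
T_{2}^{(0)} (trapezoid, 4 panels, h=0.4000): -0.360347
T_{1}^{(1)} = -0.334846 + (-0.334846 − (-0.225074))/3 = -0.371437
T_{2}^{(1)} = -0.360347 + (-0.360347 − (-0.334846))/3 = -0.368847
T_{2}^{(2)} = -0.368847 + (-0.368847 − (-0.371437))/15 = -0.368674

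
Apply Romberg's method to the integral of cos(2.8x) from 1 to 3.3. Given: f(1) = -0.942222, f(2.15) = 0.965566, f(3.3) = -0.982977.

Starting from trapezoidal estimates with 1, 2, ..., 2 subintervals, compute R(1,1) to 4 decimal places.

0.7425

R(0,0) (trapezoid, 1 panel, h=2.3000): -2.213979
R(1,0) (trapezoid, 2 panels, h=1.1500): 0.003411
R(1,1) = 0.003411 + (0.003411 − (-2.213979))/3 = 0.742541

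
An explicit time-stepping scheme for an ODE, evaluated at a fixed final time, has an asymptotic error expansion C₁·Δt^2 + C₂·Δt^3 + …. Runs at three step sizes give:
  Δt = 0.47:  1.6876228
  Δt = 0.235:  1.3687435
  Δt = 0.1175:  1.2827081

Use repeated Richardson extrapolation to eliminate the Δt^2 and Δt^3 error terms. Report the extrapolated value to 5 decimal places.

1.25283

First eliminate the Δt^2 term (factor 2^2 = 4):
  B₁ = (4·1.3687435 − 1.6876228)/3 = 1.2624504
  B₂ = (4·1.2827081 − 1.3687435)/3 = 1.2540296
Then eliminate the Δt^3 term (factor 2^3 = 8):
  (8·1.2540296 − 1.2624504)/7 = 1.2528266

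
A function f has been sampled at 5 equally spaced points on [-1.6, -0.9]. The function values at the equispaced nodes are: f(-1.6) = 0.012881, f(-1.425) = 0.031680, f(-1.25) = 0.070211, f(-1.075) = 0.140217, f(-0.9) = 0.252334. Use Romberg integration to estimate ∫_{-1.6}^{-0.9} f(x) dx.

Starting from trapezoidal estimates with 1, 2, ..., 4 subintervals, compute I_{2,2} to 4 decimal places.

I_{0,0} (trapezoid, 1 panel, h=0.7000): 0.092825
I_{1,0} (trapezoid, 2 panels, h=0.3500): 0.070986
I_{2,0} (trapezoid, 4 panels, h=0.1750): 0.065575
I_{1,1} = 0.070986 + (0.070986 − 0.092825)/3 = 0.063706
I_{2,1} = 0.065575 + (0.065575 − 0.070986)/3 = 0.063771
I_{2,2} = 0.063771 + (0.063771 − 0.063706)/15 = 0.063775

0.0638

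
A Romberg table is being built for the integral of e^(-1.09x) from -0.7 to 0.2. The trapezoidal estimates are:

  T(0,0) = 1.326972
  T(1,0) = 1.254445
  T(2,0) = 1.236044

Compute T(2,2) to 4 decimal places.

1.2299

T(1,1) = (4·1.254445 − 1.326972) / 3 = 1.230269
T(2,1) = (4·1.236044 − 1.254445) / 3 = 1.229910
T(2,2) = 1.229910 + (1.229910 − 1.230269)/15 = 1.229886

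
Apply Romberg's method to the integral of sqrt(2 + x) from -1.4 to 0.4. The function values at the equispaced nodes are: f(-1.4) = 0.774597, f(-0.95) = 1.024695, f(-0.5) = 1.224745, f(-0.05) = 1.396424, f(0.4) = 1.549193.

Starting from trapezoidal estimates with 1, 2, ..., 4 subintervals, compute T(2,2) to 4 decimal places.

T(0,0) (trapezoid, 1 panel, h=1.8000): 2.091411
T(1,0) (trapezoid, 2 panels, h=0.9000): 2.147976
T(2,0) (trapezoid, 4 panels, h=0.4500): 2.163492
T(1,1) = 2.147976 + (2.147976 − 2.091411)/3 = 2.166831
T(2,1) = 2.163492 + (2.163492 − 2.147976)/3 = 2.168664
T(2,2) = 2.168664 + (2.168664 − 2.166831)/15 = 2.168786

2.1688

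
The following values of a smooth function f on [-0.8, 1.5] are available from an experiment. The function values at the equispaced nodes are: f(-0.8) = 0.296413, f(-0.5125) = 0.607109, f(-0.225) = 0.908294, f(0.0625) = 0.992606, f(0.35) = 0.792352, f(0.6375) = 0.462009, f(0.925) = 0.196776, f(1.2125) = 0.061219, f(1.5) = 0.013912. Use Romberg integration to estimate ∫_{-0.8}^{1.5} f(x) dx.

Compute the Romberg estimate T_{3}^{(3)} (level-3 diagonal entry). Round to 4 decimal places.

T_{0}^{(0)} (trapezoid, 1 panel, h=2.3000): 0.356874
T_{1}^{(0)} (trapezoid, 2 panels, h=1.1500): 1.089642
T_{2}^{(0)} (trapezoid, 4 panels, h=0.5750): 1.180236
T_{3}^{(0)} (trapezoid, 8 panels, h=0.2875): 1.200464
T_{1}^{(1)} = 1.089642 + (1.089642 − 0.356874)/3 = 1.333898
T_{2}^{(1)} = 1.180236 + (1.180236 − 1.089642)/3 = 1.210434
T_{3}^{(1)} = 1.200464 + (1.200464 − 1.180236)/3 = 1.207207
T_{2}^{(2)} = 1.210434 + (1.210434 − 1.333898)/15 = 1.202203
T_{3}^{(2)} = 1.207207 + (1.207207 − 1.210434)/15 = 1.206992
T_{3}^{(3)} = 1.206992 + (1.206992 − 1.202203)/63 = 1.207068

1.2071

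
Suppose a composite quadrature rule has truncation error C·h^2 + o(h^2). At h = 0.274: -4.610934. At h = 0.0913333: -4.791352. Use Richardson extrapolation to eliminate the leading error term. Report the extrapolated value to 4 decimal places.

The leading error scales as h^2; refining by a factor of 3 reduces it by 3^2 = 9.
Extrapolated value = (9·A(h/3) − A(h)) / (9 − 1)
= (9·(-4.791352) − (-4.610934)) / 8
= -38.511234 / 8 = -4.813904

-4.8139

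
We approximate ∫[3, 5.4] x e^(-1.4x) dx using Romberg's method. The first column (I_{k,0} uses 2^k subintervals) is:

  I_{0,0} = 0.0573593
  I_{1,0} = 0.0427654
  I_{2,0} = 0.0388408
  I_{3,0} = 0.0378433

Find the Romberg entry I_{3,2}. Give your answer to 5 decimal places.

0.03751

Richardson extrapolation on the trapezoidal column (denominator 4−1=3):
I_{2,1} = 0.0388408 + (0.0388408 − 0.0427654)/3 = 0.0375326
I_{3,1} = 0.0378433 + (0.0378433 − 0.0388408)/3 = 0.0375108
I_{3,2} = 0.0375108 + (0.0375108 − 0.0375326)/15 = 0.0375093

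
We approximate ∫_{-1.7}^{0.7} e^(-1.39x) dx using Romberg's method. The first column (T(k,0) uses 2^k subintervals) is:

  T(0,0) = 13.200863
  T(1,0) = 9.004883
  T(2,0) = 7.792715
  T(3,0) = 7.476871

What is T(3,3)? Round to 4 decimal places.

Richardson extrapolation on the trapezoidal column (denominator 4−1=3):
T(1,1) = (4·9.004883 − 13.200863) / 3 = 7.606223
T(2,1) = (4·7.792715 − 9.004883) / 3 = 7.388659
T(3,1) = 7.476871 + (7.476871 − 7.792715)/3 = 7.371590
T(2,2) = (16·7.388659 − 7.606223) / 15 = 7.374155
T(3,2) = (16·7.371590 − 7.388659) / 15 = 7.370452
T(3,3) = 7.370452 + (7.370452 − 7.374155)/63 = 7.370393
(Column j=1 coincides with Simpson's rule on the same nodes.)

7.3704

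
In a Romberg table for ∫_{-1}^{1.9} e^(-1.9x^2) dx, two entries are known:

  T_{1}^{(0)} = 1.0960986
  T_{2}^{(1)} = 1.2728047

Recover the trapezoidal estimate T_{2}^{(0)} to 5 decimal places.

From T_{2}^{(1)} = (4·T_{2}^{(0)} − T_{1}^{(0)})/3, solve for T_{2}^{(0)}:
4·T_{2}^{(0)} = 3·1.2728047 + 1.0960986 = 4.9145127
T_{2}^{(0)} = 1.2286282

1.22863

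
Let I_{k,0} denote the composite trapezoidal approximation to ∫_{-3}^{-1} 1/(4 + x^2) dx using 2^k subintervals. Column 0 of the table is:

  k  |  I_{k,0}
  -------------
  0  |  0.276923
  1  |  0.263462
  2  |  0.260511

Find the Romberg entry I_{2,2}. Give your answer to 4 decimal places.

0.2596

Richardson extrapolation on the trapezoidal column (denominator 4−1=3):
I_{1,1} = 0.263462 + (0.263462 − 0.276923)/3 = 0.258975
I_{2,1} = (4·0.260511 − 0.263462) / 3 = 0.259527
I_{2,2} = (16·0.259527 − 0.258975) / 15 = 0.259564
(Column j=1 coincides with Simpson's rule on the same nodes.)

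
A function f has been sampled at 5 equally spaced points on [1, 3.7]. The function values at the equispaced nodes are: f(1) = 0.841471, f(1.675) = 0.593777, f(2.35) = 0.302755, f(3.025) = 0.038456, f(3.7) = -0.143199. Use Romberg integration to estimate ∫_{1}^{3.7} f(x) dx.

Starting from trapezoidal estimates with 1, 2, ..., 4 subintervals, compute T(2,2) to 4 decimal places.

0.8626

T(0,0) (trapezoid, 1 panel, h=2.7000): 0.942667
T(1,0) (trapezoid, 2 panels, h=1.3500): 0.880053
T(2,0) (trapezoid, 4 panels, h=0.6750): 0.866784
T(1,1) = 0.880053 + (0.880053 − 0.942667)/3 = 0.859182
T(2,1) = 0.866784 + (0.866784 − 0.880053)/3 = 0.862361
T(2,2) = 0.862361 + (0.862361 − 0.859182)/15 = 0.862573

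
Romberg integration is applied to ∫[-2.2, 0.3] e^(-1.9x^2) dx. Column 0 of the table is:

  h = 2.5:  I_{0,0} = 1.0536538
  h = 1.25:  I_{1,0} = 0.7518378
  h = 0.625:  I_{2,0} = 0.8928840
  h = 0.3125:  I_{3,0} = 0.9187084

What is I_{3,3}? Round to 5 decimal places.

Richardson extrapolation on the trapezoidal column (denominator 4−1=3):
I_{1,1} = (4·0.7518378 − 1.0536538) / 3 = 0.6512325
I_{2,1} = (4·0.8928840 − 0.7518378) / 3 = 0.9398994
I_{3,1} = 0.9187084 + (0.9187084 − 0.8928840)/3 = 0.9273165
I_{2,2} = 0.9398994 + (0.9398994 − 0.6512325)/15 = 0.9591439
I_{3,2} = (16·0.9273165 − 0.9398994) / 15 = 0.9264776
I_{3,3} = (64·0.9264776 − 0.9591439) / 63 = 0.9259591

0.92596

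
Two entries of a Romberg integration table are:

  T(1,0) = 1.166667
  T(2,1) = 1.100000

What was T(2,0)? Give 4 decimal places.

From T(2,1) = (4·T(2,0) − T(1,0))/3, solve for T(2,0):
4·T(2,0) = 3·1.100000 + 1.166667 = 4.466667
T(2,0) = 1.116667

1.1167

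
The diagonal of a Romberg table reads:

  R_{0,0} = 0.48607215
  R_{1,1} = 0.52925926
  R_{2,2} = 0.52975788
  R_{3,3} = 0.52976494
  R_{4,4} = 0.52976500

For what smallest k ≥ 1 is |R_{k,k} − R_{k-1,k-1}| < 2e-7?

k = 4

|R_{1,1} − R_{0,0}| = 0.04318711 ≥ 2e-7
|R_{2,2} − R_{1,1}| = 0.00049862 ≥ 2e-7
|R_{3,3} − R_{2,2}| = 0.00000706 ≥ 2e-7
|R_{4,4} − R_{3,3}| = 0.00000006 < 2e-7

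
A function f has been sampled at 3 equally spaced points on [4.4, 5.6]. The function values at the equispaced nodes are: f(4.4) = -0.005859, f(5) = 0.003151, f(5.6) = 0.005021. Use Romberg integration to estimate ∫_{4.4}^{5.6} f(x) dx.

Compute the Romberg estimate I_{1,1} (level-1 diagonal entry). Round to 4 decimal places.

I_{0,0} (trapezoid, 1 panel, h=1.2000): -0.000503
I_{1,0} (trapezoid, 2 panels, h=0.6000): 0.001639
I_{1,1} = 0.001639 + (0.001639 − (-0.000503))/3 = 0.002353

0.0024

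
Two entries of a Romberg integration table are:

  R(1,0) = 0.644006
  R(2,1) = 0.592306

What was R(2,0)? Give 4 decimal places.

0.6052

From R(2,1) = (4·R(2,0) − R(1,0))/3, solve for R(2,0):
4·R(2,0) = 3·0.592306 + 0.644006 = 2.420924
R(2,0) = 0.605231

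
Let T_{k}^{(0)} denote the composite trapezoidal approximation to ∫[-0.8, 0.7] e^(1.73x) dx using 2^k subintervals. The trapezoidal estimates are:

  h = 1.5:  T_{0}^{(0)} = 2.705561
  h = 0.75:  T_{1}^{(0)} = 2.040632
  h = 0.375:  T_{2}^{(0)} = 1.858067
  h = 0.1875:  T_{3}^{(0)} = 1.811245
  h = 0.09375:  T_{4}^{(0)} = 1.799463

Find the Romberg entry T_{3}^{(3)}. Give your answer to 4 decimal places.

T_{1}^{(1)} = 2.040632 + (2.040632 − 2.705561)/3 = 1.818989
T_{2}^{(1)} = 1.858067 + (1.858067 − 2.040632)/3 = 1.797212
T_{3}^{(1)} = (4·1.811245 − 1.858067) / 3 = 1.795638
T_{2}^{(2)} = (16·1.797212 − 1.818989) / 15 = 1.795760
T_{3}^{(2)} = 1.795638 + (1.795638 − 1.797212)/15 = 1.795533
T_{3}^{(3)} = (64·1.795533 − 1.795760) / 63 = 1.795529

1.7955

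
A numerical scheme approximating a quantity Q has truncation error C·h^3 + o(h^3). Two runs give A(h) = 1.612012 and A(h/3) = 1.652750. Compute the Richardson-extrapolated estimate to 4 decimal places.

1.6543

Extrapolated value = (27·A(h/3) − A(h)) / (27 − 1)
= (27·1.652750 − 1.612012) / 26
= 43.012238 / 26 = 1.654317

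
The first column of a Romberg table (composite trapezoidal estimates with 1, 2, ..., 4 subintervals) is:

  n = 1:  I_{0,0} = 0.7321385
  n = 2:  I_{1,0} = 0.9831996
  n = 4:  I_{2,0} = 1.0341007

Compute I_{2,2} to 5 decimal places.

1.05001

Richardson extrapolation on the trapezoidal column (denominator 4−1=3):
I_{1,1} = (4·0.9831996 − 0.7321385) / 3 = 1.0668866
I_{2,1} = 1.0341007 + (1.0341007 − 0.9831996)/3 = 1.0510677
I_{2,2} = 1.0510677 + (1.0510677 − 1.0668866)/15 = 1.0500131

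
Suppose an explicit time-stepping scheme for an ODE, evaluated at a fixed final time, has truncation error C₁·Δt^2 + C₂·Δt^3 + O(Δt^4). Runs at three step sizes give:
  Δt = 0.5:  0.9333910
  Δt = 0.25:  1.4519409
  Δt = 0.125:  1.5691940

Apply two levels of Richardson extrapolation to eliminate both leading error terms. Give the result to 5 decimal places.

1.60592

First eliminate the Δt^2 term (factor 2^2 = 4):
  B₁ = (4·1.4519409 − 0.9333910)/3 = 1.6247909
  B₂ = (4·1.5691940 − 1.4519409)/3 = 1.6082784
Then eliminate the Δt^3 term (factor 2^3 = 8):
  (8·1.6082784 − 1.6247909)/7 = 1.6059195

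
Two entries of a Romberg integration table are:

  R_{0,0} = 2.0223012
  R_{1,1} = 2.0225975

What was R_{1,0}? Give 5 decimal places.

From R_{1,1} = (4·R_{1,0} − R_{0,0})/3, solve for R_{1,0}:
4·R_{1,0} = 3·2.0225975 + 2.0223012 = 8.0900937
R_{1,0} = 2.0225234

2.02252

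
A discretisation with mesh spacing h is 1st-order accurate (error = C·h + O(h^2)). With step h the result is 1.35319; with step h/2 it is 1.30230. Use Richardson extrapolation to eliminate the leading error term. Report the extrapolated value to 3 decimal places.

Extrapolated value = (2·A(h/2) − A(h)) / (2 − 1)
= (2·1.30230 − 1.35319) / 1
= 1.25141 / 1 = 1.25141

1.251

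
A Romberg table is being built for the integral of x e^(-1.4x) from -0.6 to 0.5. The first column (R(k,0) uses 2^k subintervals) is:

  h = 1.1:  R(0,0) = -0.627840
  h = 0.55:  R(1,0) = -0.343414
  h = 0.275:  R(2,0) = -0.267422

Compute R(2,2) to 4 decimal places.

Richardson extrapolation on the trapezoidal column (denominator 4−1=3):
R(1,1) = (4·(-0.343414) − (-0.627840)) / 3 = -0.248605
R(2,1) = -0.267422 + (-0.267422 − (-0.343414))/3 = -0.242091
R(2,2) = (16·(-0.242091) − (-0.248605)) / 15 = -0.241657

-0.2417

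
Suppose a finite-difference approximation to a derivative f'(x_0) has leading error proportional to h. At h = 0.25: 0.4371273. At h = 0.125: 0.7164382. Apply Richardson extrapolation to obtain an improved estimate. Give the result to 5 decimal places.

The leading error scales as h; refining by a factor of 2 reduces it by 2^1 = 2.
Extrapolated value = (2·A(h/2) − A(h)) / (2 − 1)
= (2·0.7164382 − 0.4371273) / 1
= 0.9957491 / 1 = 0.9957491

0.99575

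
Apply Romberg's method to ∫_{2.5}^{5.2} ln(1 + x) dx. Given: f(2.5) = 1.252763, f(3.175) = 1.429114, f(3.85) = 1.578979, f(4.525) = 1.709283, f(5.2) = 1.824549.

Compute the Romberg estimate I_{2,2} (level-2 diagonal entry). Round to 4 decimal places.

4.2275

I_{0,0} (trapezoid, 1 panel, h=2.7000): 4.154371
I_{1,0} (trapezoid, 2 panels, h=1.3500): 4.208807
I_{2,0} (trapezoid, 4 panels, h=0.6750): 4.222822
I_{1,1} = 4.208807 + (4.208807 − 4.154371)/3 = 4.226952
I_{2,1} = 4.222822 + (4.222822 − 4.208807)/3 = 4.227494
I_{2,2} = 4.227494 + (4.227494 − 4.226952)/15 = 4.227530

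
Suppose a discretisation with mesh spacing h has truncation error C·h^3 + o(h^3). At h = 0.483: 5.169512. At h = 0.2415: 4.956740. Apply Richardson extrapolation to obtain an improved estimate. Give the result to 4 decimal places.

4.9263

The leading error scales as h^3; refining by a factor of 2 reduces it by 2^3 = 8.
Extrapolated value = (8·A(h/2) − A(h)) / (8 − 1)
= (8·4.956740 − 5.169512) / 7
= 34.484408 / 7 = 4.926344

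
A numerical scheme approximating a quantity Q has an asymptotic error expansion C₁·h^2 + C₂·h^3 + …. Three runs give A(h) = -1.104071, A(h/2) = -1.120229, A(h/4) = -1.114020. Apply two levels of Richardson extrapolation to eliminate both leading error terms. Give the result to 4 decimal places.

-1.1100

First eliminate the h^2 term (factor 2^2 = 4):
  B₁ = (4·(-1.120229) − (-1.104071))/3 = -1.125615
  B₂ = (4·(-1.114020) − (-1.120229))/3 = -1.111950
Then eliminate the h^3 term (factor 2^3 = 8):
  (8·(-1.111950) − (-1.125615))/7 = -1.109998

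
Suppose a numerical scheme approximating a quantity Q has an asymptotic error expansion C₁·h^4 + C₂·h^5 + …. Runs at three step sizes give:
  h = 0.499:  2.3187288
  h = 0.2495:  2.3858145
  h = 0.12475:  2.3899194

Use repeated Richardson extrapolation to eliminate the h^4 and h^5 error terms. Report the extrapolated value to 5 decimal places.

First eliminate the h^4 term (factor 2^4 = 16):
  B₁ = (16·2.3858145 − 2.3187288)/15 = 2.3902869
  B₂ = (16·2.3899194 − 2.3858145)/15 = 2.3901931
Then eliminate the h^5 term (factor 2^5 = 32):
  (32·2.3901931 − 2.3902869)/31 = 2.3901901

2.39019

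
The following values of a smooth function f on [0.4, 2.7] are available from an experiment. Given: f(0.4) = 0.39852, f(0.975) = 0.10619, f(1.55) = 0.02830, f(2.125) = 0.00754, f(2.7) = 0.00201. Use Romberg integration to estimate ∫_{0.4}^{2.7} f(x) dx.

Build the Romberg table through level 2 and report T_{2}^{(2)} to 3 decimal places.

0.173

T_{0}^{(0)} (trapezoid, 1 panel, h=2.3000): 0.46061
T_{1}^{(0)} (trapezoid, 2 panels, h=1.1500): 0.26285
T_{2}^{(0)} (trapezoid, 4 panels, h=0.5750): 0.19682
T_{1}^{(1)} = 0.26285 + (0.26285 − 0.46061)/3 = 0.19693
T_{2}^{(1)} = 0.19682 + (0.19682 − 0.26285)/3 = 0.17481
T_{2}^{(2)} = 0.17481 + (0.17481 − 0.19693)/15 = 0.17334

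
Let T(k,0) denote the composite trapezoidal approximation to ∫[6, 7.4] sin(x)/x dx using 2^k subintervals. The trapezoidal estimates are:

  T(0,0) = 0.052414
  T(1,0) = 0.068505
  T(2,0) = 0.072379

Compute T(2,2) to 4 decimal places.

Richardson extrapolation on the trapezoidal column (denominator 4−1=3):
T(1,1) = (4·0.068505 − 0.052414) / 3 = 0.073869
T(2,1) = (4·0.072379 − 0.068505) / 3 = 0.073670
T(2,2) = 0.073670 + (0.073670 − 0.073869)/15 = 0.073657

0.0737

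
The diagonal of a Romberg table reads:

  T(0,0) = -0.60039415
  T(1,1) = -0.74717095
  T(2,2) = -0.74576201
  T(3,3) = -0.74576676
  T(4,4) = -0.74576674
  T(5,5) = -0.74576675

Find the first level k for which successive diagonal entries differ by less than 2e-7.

k = 4

|T(1,1) − T(0,0)| = 0.14677680 ≥ 2e-7
|T(2,2) − T(1,1)| = 0.00140894 ≥ 2e-7
|T(3,3) − T(2,2)| = 0.00000475 ≥ 2e-7
|T(4,4) − T(3,3)| = 0.00000002 < 2e-7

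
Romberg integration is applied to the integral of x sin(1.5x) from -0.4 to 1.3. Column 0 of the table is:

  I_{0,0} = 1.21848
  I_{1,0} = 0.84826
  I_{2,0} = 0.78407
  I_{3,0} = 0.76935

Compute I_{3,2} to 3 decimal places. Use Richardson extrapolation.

0.765

I_{2,1} = 0.78407 + (0.78407 − 0.84826)/3 = 0.76267
I_{3,1} = (4·0.76935 − 0.78407) / 3 = 0.76444
I_{3,2} = (16·0.76444 − 0.76267) / 15 = 0.76456
(Column j=1 coincides with Simpson's rule on the same nodes.)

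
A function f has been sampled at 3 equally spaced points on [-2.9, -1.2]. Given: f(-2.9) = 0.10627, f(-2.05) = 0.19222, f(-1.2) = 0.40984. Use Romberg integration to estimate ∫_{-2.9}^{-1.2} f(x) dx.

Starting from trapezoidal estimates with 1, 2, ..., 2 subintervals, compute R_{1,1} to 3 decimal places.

0.364

R_{0,0} (trapezoid, 1 panel, h=1.7000): 0.43869
R_{1,0} (trapezoid, 2 panels, h=0.8500): 0.38273
R_{1,1} = 0.38273 + (0.38273 − 0.43869)/3 = 0.36408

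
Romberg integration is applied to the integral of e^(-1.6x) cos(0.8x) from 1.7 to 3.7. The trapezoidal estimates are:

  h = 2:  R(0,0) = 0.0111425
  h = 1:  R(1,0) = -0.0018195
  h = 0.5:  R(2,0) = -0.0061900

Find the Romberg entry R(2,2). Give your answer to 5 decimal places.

-0.00775

Richardson extrapolation on the trapezoidal column (denominator 4−1=3):
R(1,1) = -0.0018195 + (-0.0018195 − 0.0111425)/3 = -0.0061402
R(2,1) = (4·(-0.0061900) − (-0.0018195)) / 3 = -0.0076468
R(2,2) = -0.0076468 + (-0.0076468 − (-0.0061402))/15 = -0.0077472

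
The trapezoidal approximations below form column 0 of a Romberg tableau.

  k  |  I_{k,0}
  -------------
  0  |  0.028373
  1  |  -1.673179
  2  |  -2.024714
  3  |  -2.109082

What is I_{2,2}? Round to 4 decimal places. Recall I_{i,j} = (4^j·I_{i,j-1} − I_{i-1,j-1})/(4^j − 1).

Richardson extrapolation on the trapezoidal column (denominator 4−1=3):
I_{1,1} = -1.673179 + (-1.673179 − 0.028373)/3 = -2.240363
I_{2,1} = -2.024714 + (-2.024714 − (-1.673179))/3 = -2.141892
I_{2,2} = (16·(-2.141892) − (-2.240363)) / 15 = -2.135327

-2.1353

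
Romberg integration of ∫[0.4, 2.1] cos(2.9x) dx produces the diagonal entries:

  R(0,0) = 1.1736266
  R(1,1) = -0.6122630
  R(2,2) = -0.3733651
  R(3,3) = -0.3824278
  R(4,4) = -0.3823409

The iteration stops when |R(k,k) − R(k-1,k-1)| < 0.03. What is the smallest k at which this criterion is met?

k = 3

|R(1,1) − R(0,0)| = 1.7858896 ≥ 0.03
|R(2,2) − R(1,1)| = 0.2388979 ≥ 0.03
|R(3,3) − R(2,2)| = 0.0090627 < 0.03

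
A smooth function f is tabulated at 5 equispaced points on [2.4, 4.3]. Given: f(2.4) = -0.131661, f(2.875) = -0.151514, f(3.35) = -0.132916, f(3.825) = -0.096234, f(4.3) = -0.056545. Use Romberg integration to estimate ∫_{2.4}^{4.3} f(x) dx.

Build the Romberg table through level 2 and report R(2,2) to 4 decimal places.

-0.2289

R(0,0) (trapezoid, 1 panel, h=1.9000): -0.178796
R(1,0) (trapezoid, 2 panels, h=0.9500): -0.215668
R(2,0) (trapezoid, 4 panels, h=0.4750): -0.225514
R(1,1) = -0.215668 + (-0.215668 − (-0.178796))/3 = -0.227959
R(2,1) = -0.225514 + (-0.225514 − (-0.215668))/3 = -0.228796
R(2,2) = -0.228796 + (-0.228796 − (-0.227959))/15 = -0.228852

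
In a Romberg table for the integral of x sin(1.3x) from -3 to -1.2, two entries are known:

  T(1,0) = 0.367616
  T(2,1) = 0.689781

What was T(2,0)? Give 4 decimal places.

From T(2,1) = (4·T(2,0) − T(1,0))/3, solve for T(2,0):
4·T(2,0) = 3·0.689781 + 0.367616 = 2.436959
T(2,0) = 0.609240

0.6092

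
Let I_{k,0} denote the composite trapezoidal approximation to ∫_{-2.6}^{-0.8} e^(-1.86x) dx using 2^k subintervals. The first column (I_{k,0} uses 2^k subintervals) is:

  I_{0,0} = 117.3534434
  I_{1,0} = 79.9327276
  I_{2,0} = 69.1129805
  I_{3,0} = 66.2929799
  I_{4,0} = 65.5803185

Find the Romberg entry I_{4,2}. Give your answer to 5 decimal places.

65.34208

Richardson extrapolation on the trapezoidal column (denominator 4−1=3):
I_{3,1} = (4·66.2929799 − 69.1129805) / 3 = 65.3529797
I_{4,1} = (4·65.5803185 − 66.2929799) / 3 = 65.3427647
I_{4,2} = (16·65.3427647 − 65.3529797) / 15 = 65.3420837
(Column j=1 coincides with Simpson's rule on the same nodes.)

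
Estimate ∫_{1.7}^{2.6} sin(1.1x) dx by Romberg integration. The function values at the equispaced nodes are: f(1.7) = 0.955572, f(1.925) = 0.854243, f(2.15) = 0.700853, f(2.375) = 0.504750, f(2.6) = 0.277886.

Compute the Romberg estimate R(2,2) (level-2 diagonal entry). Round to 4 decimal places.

0.6053

R(0,0) (trapezoid, 1 panel, h=0.9000): 0.555056
R(1,0) (trapezoid, 2 panels, h=0.4500): 0.592912
R(2,0) (trapezoid, 4 panels, h=0.2250): 0.602229
R(1,1) = 0.592912 + (0.592912 − 0.555056)/3 = 0.605531
R(2,1) = 0.602229 + (0.602229 − 0.592912)/3 = 0.605335
R(2,2) = 0.605335 + (0.605335 − 0.605531)/15 = 0.605322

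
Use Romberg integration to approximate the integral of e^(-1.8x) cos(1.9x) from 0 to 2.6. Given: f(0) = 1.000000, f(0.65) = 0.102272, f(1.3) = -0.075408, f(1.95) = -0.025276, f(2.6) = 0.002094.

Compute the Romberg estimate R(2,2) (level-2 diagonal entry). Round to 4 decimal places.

R(0,0) (trapezoid, 1 panel, h=2.6000): 1.302722
R(1,0) (trapezoid, 2 panels, h=1.3000): 0.553331
R(2,0) (trapezoid, 4 panels, h=0.6500): 0.326713
R(1,1) = 0.553331 + (0.553331 − 1.302722)/3 = 0.303534
R(2,1) = 0.326713 + (0.326713 − 0.553331)/3 = 0.251174
R(2,2) = 0.251174 + (0.251174 − 0.303534)/15 = 0.247683

0.2477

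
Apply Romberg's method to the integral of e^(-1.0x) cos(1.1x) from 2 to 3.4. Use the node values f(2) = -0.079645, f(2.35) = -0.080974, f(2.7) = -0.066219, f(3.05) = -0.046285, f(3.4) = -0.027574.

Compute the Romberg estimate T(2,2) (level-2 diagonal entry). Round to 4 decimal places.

T(0,0) (trapezoid, 1 panel, h=1.4000): -0.075053
T(1,0) (trapezoid, 2 panels, h=0.7000): -0.083880
T(2,0) (trapezoid, 4 panels, h=0.3500): -0.086481
T(1,1) = -0.083880 + (-0.083880 − (-0.075053))/3 = -0.086822
T(2,1) = -0.086481 + (-0.086481 − (-0.083880))/3 = -0.087348
T(2,2) = -0.087348 + (-0.087348 − (-0.086822))/15 = -0.087383

-0.0874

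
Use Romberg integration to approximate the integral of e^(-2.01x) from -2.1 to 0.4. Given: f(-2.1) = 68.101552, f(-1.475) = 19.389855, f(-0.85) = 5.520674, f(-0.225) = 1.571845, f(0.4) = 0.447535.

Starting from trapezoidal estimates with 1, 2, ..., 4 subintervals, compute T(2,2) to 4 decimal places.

T(0,0) (trapezoid, 1 panel, h=2.5000): 85.686359
T(1,0) (trapezoid, 2 panels, h=1.2500): 49.744022
T(2,0) (trapezoid, 4 panels, h=0.6250): 37.973073
T(1,1) = 49.744022 + (49.744022 − 85.686359)/3 = 37.763243
T(2,1) = 37.973073 + (37.973073 − 49.744022)/3 = 34.049423
T(2,2) = 34.049423 + (34.049423 − 37.763243)/15 = 33.801835

33.8018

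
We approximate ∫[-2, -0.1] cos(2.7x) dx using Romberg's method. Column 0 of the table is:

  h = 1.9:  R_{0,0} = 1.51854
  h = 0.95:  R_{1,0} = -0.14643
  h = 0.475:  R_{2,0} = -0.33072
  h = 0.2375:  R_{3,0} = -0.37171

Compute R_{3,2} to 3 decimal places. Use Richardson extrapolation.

Richardson extrapolation on the trapezoidal column (denominator 4−1=3):
R_{2,1} = (4·(-0.33072) − (-0.14643)) / 3 = -0.39215
R_{3,1} = -0.37171 + (-0.37171 − (-0.33072))/3 = -0.38537
R_{3,2} = (16·(-0.38537) − (-0.39215)) / 15 = -0.38492

-0.385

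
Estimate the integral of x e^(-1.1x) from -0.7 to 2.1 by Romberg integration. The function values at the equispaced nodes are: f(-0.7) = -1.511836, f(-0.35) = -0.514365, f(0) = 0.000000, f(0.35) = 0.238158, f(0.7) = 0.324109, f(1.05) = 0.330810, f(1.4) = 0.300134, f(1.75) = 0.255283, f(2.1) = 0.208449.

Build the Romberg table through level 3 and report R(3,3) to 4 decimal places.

0.1390

R(0,0) (trapezoid, 1 panel, h=2.8000): -1.824742
R(1,0) (trapezoid, 2 panels, h=1.4000): -0.458618
R(2,0) (trapezoid, 4 panels, h=0.7000): -0.019215
R(3,0) (trapezoid, 8 panels, h=0.3500): 0.098852
R(1,1) = -0.458618 + (-0.458618 − (-1.824742))/3 = -0.003243
R(2,1) = -0.019215 + (-0.019215 − (-0.458618))/3 = 0.127253
R(3,1) = 0.098852 + (0.098852 − (-0.019215))/3 = 0.138208
R(2,2) = 0.127253 + (0.127253 − (-0.003243))/15 = 0.135953
R(3,2) = 0.138208 + (0.138208 − 0.127253)/15 = 0.138938
R(3,3) = 0.138938 + (0.138938 − 0.135953)/63 = 0.138985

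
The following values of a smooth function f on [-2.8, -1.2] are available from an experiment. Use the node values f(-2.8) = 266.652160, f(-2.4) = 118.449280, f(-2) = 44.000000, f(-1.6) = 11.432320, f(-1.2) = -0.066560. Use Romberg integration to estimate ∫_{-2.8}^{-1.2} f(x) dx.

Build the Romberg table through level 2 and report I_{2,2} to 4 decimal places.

I_{0,0} (trapezoid, 1 panel, h=1.6000): 213.268480
I_{1,0} (trapezoid, 2 panels, h=0.8000): 141.834240
I_{2,0} (trapezoid, 4 panels, h=0.4000): 122.869760
I_{1,1} = 141.834240 + (141.834240 − 213.268480)/3 = 118.022827
I_{2,1} = 122.869760 + (122.869760 − 141.834240)/3 = 116.548267
I_{2,2} = 116.548267 + (116.548267 − 118.022827)/15 = 116.449963

116.4500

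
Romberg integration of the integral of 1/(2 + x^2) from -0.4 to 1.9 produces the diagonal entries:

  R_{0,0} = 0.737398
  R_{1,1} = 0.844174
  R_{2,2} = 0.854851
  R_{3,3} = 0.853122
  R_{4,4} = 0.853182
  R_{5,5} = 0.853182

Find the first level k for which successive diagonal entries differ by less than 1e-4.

|R_{1,1} − R_{0,0}| = 0.106776 ≥ 1e-4
|R_{2,2} − R_{1,1}| = 0.010677 ≥ 1e-4
|R_{3,3} − R_{2,2}| = 0.001729 ≥ 1e-4
|R_{4,4} − R_{3,3}| = 0.000060 < 1e-4

k = 4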